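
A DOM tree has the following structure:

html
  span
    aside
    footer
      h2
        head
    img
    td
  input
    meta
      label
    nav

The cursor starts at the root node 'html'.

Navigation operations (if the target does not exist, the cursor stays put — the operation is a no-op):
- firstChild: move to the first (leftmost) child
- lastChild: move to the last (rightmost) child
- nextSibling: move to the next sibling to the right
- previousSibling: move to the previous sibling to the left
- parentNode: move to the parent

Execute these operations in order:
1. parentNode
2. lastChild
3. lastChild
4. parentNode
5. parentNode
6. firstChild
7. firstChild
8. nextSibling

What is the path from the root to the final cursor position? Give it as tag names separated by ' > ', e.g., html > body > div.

Answer: html > span > footer

Derivation:
After 1 (parentNode): html (no-op, stayed)
After 2 (lastChild): input
After 3 (lastChild): nav
After 4 (parentNode): input
After 5 (parentNode): html
After 6 (firstChild): span
After 7 (firstChild): aside
After 8 (nextSibling): footer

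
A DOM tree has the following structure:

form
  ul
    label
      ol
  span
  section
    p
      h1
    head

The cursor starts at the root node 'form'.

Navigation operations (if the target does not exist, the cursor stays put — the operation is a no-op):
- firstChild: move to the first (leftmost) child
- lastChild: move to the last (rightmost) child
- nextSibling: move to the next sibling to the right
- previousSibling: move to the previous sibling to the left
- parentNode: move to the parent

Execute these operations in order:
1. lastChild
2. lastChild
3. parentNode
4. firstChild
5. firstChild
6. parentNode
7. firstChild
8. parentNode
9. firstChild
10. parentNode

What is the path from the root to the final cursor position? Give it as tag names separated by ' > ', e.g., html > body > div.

Answer: form > section > p

Derivation:
After 1 (lastChild): section
After 2 (lastChild): head
After 3 (parentNode): section
After 4 (firstChild): p
After 5 (firstChild): h1
After 6 (parentNode): p
After 7 (firstChild): h1
After 8 (parentNode): p
After 9 (firstChild): h1
After 10 (parentNode): p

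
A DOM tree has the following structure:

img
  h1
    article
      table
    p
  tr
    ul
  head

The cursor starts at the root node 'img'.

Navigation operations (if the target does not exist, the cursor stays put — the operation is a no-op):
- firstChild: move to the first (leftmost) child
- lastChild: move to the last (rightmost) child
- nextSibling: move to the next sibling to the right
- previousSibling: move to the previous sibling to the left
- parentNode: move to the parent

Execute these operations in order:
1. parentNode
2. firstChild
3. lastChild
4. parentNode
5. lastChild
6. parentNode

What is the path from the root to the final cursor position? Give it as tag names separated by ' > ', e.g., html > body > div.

Answer: img > h1

Derivation:
After 1 (parentNode): img (no-op, stayed)
After 2 (firstChild): h1
After 3 (lastChild): p
After 4 (parentNode): h1
After 5 (lastChild): p
After 6 (parentNode): h1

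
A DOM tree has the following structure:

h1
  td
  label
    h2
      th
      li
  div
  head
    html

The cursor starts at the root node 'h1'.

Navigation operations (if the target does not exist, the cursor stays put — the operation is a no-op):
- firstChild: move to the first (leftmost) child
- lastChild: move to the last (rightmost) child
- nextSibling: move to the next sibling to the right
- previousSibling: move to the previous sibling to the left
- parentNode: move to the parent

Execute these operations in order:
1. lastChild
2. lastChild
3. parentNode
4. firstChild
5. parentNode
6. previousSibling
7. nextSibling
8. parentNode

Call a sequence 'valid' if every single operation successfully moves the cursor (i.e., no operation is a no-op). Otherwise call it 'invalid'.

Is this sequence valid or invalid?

Answer: valid

Derivation:
After 1 (lastChild): head
After 2 (lastChild): html
After 3 (parentNode): head
After 4 (firstChild): html
After 5 (parentNode): head
After 6 (previousSibling): div
After 7 (nextSibling): head
After 8 (parentNode): h1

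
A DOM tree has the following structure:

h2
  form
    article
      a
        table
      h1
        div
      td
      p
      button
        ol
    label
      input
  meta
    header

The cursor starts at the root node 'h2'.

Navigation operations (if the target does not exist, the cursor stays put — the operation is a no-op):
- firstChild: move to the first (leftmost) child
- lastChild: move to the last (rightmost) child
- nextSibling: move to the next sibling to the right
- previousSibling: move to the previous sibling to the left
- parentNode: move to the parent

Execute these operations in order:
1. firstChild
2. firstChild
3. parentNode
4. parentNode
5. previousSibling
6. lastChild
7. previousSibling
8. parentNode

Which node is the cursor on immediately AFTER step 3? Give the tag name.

After 1 (firstChild): form
After 2 (firstChild): article
After 3 (parentNode): form

Answer: form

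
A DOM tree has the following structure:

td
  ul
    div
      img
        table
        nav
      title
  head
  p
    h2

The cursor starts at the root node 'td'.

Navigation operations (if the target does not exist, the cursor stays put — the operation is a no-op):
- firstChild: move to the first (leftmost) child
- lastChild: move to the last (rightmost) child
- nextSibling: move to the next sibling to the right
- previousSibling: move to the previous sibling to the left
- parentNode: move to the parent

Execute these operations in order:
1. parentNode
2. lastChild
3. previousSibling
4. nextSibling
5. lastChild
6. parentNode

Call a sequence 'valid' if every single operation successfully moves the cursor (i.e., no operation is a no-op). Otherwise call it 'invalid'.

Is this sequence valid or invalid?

After 1 (parentNode): td (no-op, stayed)
After 2 (lastChild): p
After 3 (previousSibling): head
After 4 (nextSibling): p
After 5 (lastChild): h2
After 6 (parentNode): p

Answer: invalid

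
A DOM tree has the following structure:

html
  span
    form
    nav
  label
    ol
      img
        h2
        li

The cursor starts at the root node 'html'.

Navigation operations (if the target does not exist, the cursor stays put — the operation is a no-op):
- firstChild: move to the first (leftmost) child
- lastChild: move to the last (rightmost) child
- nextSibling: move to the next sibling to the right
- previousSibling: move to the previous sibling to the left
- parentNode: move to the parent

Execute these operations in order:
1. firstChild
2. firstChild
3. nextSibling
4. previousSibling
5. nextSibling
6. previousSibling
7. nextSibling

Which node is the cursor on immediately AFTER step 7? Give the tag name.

Answer: nav

Derivation:
After 1 (firstChild): span
After 2 (firstChild): form
After 3 (nextSibling): nav
After 4 (previousSibling): form
After 5 (nextSibling): nav
After 6 (previousSibling): form
After 7 (nextSibling): nav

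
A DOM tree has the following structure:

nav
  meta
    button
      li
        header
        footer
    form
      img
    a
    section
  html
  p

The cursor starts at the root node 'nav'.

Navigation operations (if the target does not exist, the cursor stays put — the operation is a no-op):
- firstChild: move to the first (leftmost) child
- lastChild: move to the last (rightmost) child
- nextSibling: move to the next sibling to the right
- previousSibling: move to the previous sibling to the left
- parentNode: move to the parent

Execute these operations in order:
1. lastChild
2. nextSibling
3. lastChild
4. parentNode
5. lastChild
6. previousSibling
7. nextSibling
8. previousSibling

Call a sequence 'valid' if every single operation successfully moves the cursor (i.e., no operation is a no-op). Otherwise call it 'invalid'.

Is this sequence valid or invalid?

After 1 (lastChild): p
After 2 (nextSibling): p (no-op, stayed)
After 3 (lastChild): p (no-op, stayed)
After 4 (parentNode): nav
After 5 (lastChild): p
After 6 (previousSibling): html
After 7 (nextSibling): p
After 8 (previousSibling): html

Answer: invalid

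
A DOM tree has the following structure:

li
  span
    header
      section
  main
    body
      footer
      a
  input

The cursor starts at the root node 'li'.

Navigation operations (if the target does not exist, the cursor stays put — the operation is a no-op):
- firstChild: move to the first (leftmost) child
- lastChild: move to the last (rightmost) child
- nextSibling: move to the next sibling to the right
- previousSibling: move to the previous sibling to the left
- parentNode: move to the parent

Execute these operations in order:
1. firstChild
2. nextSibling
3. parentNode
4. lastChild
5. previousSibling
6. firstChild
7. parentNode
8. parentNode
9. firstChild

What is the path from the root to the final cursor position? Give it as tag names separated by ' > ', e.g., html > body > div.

Answer: li > span

Derivation:
After 1 (firstChild): span
After 2 (nextSibling): main
After 3 (parentNode): li
After 4 (lastChild): input
After 5 (previousSibling): main
After 6 (firstChild): body
After 7 (parentNode): main
After 8 (parentNode): li
After 9 (firstChild): span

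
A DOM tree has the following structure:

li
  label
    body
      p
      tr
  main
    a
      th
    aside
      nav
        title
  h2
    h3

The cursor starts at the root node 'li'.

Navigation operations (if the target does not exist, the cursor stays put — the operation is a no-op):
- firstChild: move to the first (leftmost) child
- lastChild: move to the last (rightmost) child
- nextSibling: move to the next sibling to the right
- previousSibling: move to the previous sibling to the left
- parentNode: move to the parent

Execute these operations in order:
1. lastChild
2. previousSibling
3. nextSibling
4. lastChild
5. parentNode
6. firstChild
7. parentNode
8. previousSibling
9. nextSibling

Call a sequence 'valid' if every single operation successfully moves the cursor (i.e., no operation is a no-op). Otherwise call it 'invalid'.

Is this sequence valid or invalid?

After 1 (lastChild): h2
After 2 (previousSibling): main
After 3 (nextSibling): h2
After 4 (lastChild): h3
After 5 (parentNode): h2
After 6 (firstChild): h3
After 7 (parentNode): h2
After 8 (previousSibling): main
After 9 (nextSibling): h2

Answer: valid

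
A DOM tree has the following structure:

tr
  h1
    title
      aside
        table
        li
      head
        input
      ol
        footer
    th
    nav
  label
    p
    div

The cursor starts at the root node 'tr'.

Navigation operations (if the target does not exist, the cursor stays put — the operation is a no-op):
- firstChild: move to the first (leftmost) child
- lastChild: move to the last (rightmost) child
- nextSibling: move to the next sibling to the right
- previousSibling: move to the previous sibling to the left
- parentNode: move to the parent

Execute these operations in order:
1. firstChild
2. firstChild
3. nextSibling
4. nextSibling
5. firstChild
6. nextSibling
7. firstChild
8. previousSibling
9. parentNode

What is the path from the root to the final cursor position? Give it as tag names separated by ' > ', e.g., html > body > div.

Answer: tr > h1

Derivation:
After 1 (firstChild): h1
After 2 (firstChild): title
After 3 (nextSibling): th
After 4 (nextSibling): nav
After 5 (firstChild): nav (no-op, stayed)
After 6 (nextSibling): nav (no-op, stayed)
After 7 (firstChild): nav (no-op, stayed)
After 8 (previousSibling): th
After 9 (parentNode): h1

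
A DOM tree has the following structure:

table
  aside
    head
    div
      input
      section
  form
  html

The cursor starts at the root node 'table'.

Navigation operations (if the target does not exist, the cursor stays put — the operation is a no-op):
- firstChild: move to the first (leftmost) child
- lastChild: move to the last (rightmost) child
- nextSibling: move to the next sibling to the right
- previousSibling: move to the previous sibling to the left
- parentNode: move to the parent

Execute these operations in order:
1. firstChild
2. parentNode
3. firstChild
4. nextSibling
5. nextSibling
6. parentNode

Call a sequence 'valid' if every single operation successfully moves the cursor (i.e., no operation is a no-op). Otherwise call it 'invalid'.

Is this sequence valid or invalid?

After 1 (firstChild): aside
After 2 (parentNode): table
After 3 (firstChild): aside
After 4 (nextSibling): form
After 5 (nextSibling): html
After 6 (parentNode): table

Answer: valid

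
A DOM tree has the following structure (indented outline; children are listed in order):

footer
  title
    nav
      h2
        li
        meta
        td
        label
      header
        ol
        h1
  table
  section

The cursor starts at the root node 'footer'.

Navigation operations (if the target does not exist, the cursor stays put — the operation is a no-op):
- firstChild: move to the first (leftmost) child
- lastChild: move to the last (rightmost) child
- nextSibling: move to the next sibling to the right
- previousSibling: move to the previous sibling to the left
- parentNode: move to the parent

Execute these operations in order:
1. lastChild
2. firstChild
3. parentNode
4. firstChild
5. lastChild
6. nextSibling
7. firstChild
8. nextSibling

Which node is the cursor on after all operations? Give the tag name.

After 1 (lastChild): section
After 2 (firstChild): section (no-op, stayed)
After 3 (parentNode): footer
After 4 (firstChild): title
After 5 (lastChild): nav
After 6 (nextSibling): nav (no-op, stayed)
After 7 (firstChild): h2
After 8 (nextSibling): header

Answer: header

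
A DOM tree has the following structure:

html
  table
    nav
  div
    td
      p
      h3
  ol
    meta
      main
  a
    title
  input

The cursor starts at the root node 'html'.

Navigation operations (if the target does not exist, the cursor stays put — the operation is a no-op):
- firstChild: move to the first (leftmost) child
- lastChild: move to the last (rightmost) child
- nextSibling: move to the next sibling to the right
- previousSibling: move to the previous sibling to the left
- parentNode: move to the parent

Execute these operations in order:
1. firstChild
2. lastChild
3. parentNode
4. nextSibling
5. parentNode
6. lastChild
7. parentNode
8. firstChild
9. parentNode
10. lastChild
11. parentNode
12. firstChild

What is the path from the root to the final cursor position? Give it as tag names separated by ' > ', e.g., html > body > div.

After 1 (firstChild): table
After 2 (lastChild): nav
After 3 (parentNode): table
After 4 (nextSibling): div
After 5 (parentNode): html
After 6 (lastChild): input
After 7 (parentNode): html
After 8 (firstChild): table
After 9 (parentNode): html
After 10 (lastChild): input
After 11 (parentNode): html
After 12 (firstChild): table

Answer: html > table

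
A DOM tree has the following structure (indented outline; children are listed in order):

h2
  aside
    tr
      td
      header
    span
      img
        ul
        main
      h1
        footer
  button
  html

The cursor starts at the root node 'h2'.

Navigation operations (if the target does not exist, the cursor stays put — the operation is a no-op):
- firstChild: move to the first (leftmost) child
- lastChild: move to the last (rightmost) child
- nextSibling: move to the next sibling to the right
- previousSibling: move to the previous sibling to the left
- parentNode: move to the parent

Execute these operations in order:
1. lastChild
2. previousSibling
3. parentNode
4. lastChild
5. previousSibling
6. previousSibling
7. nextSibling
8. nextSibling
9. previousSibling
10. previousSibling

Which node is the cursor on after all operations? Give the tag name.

After 1 (lastChild): html
After 2 (previousSibling): button
After 3 (parentNode): h2
After 4 (lastChild): html
After 5 (previousSibling): button
After 6 (previousSibling): aside
After 7 (nextSibling): button
After 8 (nextSibling): html
After 9 (previousSibling): button
After 10 (previousSibling): aside

Answer: aside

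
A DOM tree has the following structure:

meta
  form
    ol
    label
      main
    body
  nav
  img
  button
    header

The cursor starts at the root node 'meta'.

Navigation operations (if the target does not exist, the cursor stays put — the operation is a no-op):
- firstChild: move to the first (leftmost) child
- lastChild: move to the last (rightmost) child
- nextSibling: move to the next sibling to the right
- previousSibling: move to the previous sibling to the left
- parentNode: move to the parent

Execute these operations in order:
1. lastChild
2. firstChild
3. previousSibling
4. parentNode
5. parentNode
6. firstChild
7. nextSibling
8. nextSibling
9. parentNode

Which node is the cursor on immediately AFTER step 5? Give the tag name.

After 1 (lastChild): button
After 2 (firstChild): header
After 3 (previousSibling): header (no-op, stayed)
After 4 (parentNode): button
After 5 (parentNode): meta

Answer: meta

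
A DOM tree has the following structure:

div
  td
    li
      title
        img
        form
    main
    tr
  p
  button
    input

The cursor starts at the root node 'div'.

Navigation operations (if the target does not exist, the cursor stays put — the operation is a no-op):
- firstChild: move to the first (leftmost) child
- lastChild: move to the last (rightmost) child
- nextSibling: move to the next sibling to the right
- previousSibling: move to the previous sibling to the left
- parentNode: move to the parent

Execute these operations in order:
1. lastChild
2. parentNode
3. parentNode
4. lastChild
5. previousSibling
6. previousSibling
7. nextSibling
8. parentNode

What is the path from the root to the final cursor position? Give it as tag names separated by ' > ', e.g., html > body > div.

After 1 (lastChild): button
After 2 (parentNode): div
After 3 (parentNode): div (no-op, stayed)
After 4 (lastChild): button
After 5 (previousSibling): p
After 6 (previousSibling): td
After 7 (nextSibling): p
After 8 (parentNode): div

Answer: div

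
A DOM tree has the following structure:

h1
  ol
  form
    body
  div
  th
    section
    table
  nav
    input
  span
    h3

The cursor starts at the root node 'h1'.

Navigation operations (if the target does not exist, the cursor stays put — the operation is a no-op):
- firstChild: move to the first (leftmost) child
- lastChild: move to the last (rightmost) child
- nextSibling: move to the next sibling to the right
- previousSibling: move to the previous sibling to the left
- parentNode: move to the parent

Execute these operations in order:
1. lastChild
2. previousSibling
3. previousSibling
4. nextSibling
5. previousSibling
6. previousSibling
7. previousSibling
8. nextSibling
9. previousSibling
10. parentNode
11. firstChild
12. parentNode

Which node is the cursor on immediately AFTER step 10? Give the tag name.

Answer: h1

Derivation:
After 1 (lastChild): span
After 2 (previousSibling): nav
After 3 (previousSibling): th
After 4 (nextSibling): nav
After 5 (previousSibling): th
After 6 (previousSibling): div
After 7 (previousSibling): form
After 8 (nextSibling): div
After 9 (previousSibling): form
After 10 (parentNode): h1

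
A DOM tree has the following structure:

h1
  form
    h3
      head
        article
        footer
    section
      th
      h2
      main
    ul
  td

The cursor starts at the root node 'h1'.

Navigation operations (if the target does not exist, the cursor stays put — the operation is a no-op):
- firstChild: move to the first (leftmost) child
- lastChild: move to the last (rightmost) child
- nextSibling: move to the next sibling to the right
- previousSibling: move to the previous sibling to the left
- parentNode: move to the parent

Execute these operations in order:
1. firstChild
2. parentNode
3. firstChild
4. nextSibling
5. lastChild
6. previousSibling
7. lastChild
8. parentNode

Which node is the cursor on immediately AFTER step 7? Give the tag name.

After 1 (firstChild): form
After 2 (parentNode): h1
After 3 (firstChild): form
After 4 (nextSibling): td
After 5 (lastChild): td (no-op, stayed)
After 6 (previousSibling): form
After 7 (lastChild): ul

Answer: ul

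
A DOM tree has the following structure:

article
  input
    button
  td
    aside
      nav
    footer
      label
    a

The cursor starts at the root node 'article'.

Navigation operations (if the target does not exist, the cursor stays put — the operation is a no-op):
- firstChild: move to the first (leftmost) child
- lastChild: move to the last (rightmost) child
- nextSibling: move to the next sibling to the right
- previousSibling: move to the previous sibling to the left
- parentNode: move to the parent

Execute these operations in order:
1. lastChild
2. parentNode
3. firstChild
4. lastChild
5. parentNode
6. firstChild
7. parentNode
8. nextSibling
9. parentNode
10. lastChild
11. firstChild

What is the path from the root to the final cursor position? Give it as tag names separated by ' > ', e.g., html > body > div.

After 1 (lastChild): td
After 2 (parentNode): article
After 3 (firstChild): input
After 4 (lastChild): button
After 5 (parentNode): input
After 6 (firstChild): button
After 7 (parentNode): input
After 8 (nextSibling): td
After 9 (parentNode): article
After 10 (lastChild): td
After 11 (firstChild): aside

Answer: article > td > aside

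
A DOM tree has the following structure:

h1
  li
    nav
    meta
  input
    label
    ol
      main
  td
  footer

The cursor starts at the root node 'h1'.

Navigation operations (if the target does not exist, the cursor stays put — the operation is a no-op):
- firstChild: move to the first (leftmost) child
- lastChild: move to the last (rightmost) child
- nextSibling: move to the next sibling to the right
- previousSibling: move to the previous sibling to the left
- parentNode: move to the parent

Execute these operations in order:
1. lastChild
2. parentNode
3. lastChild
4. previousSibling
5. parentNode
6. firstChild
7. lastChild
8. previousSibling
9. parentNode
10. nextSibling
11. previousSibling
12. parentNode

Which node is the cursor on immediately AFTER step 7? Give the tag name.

Answer: meta

Derivation:
After 1 (lastChild): footer
After 2 (parentNode): h1
After 3 (lastChild): footer
After 4 (previousSibling): td
After 5 (parentNode): h1
After 6 (firstChild): li
After 7 (lastChild): meta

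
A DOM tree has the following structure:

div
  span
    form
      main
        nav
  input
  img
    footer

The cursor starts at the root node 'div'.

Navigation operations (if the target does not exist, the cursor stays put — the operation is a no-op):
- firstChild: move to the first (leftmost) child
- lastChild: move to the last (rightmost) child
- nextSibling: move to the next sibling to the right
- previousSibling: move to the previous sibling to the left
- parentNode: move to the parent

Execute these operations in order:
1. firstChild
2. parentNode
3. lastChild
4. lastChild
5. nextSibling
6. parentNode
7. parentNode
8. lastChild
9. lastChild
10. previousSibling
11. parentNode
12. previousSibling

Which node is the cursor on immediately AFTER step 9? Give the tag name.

Answer: footer

Derivation:
After 1 (firstChild): span
After 2 (parentNode): div
After 3 (lastChild): img
After 4 (lastChild): footer
After 5 (nextSibling): footer (no-op, stayed)
After 6 (parentNode): img
After 7 (parentNode): div
After 8 (lastChild): img
After 9 (lastChild): footer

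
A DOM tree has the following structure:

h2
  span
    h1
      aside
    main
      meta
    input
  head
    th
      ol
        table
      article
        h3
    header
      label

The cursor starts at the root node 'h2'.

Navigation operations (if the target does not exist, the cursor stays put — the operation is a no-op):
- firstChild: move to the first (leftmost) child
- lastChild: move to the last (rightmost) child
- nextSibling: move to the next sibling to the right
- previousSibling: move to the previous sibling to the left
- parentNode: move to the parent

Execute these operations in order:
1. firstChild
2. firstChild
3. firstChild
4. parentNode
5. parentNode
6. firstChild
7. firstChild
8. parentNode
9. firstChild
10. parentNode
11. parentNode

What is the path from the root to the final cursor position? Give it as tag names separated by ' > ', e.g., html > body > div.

After 1 (firstChild): span
After 2 (firstChild): h1
After 3 (firstChild): aside
After 4 (parentNode): h1
After 5 (parentNode): span
After 6 (firstChild): h1
After 7 (firstChild): aside
After 8 (parentNode): h1
After 9 (firstChild): aside
After 10 (parentNode): h1
After 11 (parentNode): span

Answer: h2 > span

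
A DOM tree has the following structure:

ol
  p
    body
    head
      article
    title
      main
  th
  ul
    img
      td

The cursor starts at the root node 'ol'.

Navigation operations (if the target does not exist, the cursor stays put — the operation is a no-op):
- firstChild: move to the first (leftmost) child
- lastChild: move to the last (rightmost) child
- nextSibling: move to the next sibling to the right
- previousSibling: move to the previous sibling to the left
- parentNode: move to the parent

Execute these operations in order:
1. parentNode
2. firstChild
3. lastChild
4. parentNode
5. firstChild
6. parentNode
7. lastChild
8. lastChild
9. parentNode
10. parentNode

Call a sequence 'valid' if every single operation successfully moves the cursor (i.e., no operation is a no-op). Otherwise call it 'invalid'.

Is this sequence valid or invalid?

After 1 (parentNode): ol (no-op, stayed)
After 2 (firstChild): p
After 3 (lastChild): title
After 4 (parentNode): p
After 5 (firstChild): body
After 6 (parentNode): p
After 7 (lastChild): title
After 8 (lastChild): main
After 9 (parentNode): title
After 10 (parentNode): p

Answer: invalid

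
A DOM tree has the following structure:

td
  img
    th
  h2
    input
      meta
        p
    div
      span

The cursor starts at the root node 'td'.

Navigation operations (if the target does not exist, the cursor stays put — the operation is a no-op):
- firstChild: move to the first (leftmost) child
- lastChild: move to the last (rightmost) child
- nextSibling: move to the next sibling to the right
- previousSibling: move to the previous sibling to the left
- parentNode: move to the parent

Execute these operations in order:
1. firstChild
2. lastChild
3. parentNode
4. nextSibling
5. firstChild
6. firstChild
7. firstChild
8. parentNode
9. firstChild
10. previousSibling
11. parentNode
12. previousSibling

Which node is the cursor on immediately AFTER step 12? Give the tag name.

After 1 (firstChild): img
After 2 (lastChild): th
After 3 (parentNode): img
After 4 (nextSibling): h2
After 5 (firstChild): input
After 6 (firstChild): meta
After 7 (firstChild): p
After 8 (parentNode): meta
After 9 (firstChild): p
After 10 (previousSibling): p (no-op, stayed)
After 11 (parentNode): meta
After 12 (previousSibling): meta (no-op, stayed)

Answer: meta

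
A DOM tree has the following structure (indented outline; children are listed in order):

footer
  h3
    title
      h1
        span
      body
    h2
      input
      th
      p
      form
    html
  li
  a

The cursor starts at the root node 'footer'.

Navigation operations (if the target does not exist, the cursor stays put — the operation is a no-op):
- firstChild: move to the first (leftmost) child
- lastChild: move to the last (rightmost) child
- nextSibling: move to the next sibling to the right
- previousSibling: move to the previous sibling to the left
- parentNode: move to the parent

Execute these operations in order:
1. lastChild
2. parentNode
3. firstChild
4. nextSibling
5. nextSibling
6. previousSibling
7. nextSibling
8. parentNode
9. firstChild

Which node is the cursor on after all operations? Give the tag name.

After 1 (lastChild): a
After 2 (parentNode): footer
After 3 (firstChild): h3
After 4 (nextSibling): li
After 5 (nextSibling): a
After 6 (previousSibling): li
After 7 (nextSibling): a
After 8 (parentNode): footer
After 9 (firstChild): h3

Answer: h3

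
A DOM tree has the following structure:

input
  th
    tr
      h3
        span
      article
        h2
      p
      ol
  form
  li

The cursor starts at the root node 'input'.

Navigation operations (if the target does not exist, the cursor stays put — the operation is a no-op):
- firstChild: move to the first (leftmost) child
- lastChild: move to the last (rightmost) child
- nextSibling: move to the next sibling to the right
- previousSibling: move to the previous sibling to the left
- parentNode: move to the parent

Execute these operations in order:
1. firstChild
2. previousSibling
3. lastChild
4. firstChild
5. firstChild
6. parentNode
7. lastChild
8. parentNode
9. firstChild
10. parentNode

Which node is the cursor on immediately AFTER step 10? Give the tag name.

After 1 (firstChild): th
After 2 (previousSibling): th (no-op, stayed)
After 3 (lastChild): tr
After 4 (firstChild): h3
After 5 (firstChild): span
After 6 (parentNode): h3
After 7 (lastChild): span
After 8 (parentNode): h3
After 9 (firstChild): span
After 10 (parentNode): h3

Answer: h3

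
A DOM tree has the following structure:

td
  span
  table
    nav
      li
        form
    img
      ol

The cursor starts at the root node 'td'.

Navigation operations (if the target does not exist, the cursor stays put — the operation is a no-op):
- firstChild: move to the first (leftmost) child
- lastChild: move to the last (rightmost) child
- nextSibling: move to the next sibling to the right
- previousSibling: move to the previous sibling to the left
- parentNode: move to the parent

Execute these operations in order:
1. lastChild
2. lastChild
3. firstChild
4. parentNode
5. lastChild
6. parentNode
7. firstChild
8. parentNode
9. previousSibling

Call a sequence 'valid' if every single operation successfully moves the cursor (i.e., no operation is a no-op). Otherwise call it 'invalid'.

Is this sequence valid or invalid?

Answer: valid

Derivation:
After 1 (lastChild): table
After 2 (lastChild): img
After 3 (firstChild): ol
After 4 (parentNode): img
After 5 (lastChild): ol
After 6 (parentNode): img
After 7 (firstChild): ol
After 8 (parentNode): img
After 9 (previousSibling): nav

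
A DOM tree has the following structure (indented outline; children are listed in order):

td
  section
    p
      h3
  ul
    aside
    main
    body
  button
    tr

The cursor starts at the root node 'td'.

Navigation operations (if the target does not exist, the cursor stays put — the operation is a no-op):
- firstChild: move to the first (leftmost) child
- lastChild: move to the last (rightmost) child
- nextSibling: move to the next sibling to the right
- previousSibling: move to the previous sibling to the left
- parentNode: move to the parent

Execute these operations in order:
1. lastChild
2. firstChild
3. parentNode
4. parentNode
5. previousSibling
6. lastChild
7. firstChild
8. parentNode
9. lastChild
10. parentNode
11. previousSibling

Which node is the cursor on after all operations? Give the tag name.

After 1 (lastChild): button
After 2 (firstChild): tr
After 3 (parentNode): button
After 4 (parentNode): td
After 5 (previousSibling): td (no-op, stayed)
After 6 (lastChild): button
After 7 (firstChild): tr
After 8 (parentNode): button
After 9 (lastChild): tr
After 10 (parentNode): button
After 11 (previousSibling): ul

Answer: ul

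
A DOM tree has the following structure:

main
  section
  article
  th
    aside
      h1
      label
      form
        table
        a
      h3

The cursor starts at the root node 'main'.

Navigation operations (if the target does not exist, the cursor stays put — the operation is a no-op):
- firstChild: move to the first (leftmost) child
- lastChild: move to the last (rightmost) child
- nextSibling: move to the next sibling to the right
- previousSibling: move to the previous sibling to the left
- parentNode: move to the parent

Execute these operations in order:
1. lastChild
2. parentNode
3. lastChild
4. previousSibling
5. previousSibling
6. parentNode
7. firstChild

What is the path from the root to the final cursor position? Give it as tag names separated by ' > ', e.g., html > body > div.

Answer: main > section

Derivation:
After 1 (lastChild): th
After 2 (parentNode): main
After 3 (lastChild): th
After 4 (previousSibling): article
After 5 (previousSibling): section
After 6 (parentNode): main
After 7 (firstChild): section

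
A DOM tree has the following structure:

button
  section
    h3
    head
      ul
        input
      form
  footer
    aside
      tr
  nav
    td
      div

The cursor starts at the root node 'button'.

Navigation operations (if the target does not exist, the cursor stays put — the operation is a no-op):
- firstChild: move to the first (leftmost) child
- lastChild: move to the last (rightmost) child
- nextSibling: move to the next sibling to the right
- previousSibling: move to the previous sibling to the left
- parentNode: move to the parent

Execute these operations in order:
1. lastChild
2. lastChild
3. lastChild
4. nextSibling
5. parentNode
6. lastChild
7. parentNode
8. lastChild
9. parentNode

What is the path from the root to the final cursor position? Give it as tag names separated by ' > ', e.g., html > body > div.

After 1 (lastChild): nav
After 2 (lastChild): td
After 3 (lastChild): div
After 4 (nextSibling): div (no-op, stayed)
After 5 (parentNode): td
After 6 (lastChild): div
After 7 (parentNode): td
After 8 (lastChild): div
After 9 (parentNode): td

Answer: button > nav > td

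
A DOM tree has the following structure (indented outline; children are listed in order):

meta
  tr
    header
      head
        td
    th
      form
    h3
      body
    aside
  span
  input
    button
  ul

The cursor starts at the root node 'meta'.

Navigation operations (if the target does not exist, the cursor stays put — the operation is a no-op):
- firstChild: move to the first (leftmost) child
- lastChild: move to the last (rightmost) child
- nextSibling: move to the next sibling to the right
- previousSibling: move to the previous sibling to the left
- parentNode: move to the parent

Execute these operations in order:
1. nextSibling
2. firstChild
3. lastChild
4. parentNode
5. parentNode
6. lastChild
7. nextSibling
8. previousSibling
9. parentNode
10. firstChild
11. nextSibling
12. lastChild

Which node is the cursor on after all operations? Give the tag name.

After 1 (nextSibling): meta (no-op, stayed)
After 2 (firstChild): tr
After 3 (lastChild): aside
After 4 (parentNode): tr
After 5 (parentNode): meta
After 6 (lastChild): ul
After 7 (nextSibling): ul (no-op, stayed)
After 8 (previousSibling): input
After 9 (parentNode): meta
After 10 (firstChild): tr
After 11 (nextSibling): span
After 12 (lastChild): span (no-op, stayed)

Answer: span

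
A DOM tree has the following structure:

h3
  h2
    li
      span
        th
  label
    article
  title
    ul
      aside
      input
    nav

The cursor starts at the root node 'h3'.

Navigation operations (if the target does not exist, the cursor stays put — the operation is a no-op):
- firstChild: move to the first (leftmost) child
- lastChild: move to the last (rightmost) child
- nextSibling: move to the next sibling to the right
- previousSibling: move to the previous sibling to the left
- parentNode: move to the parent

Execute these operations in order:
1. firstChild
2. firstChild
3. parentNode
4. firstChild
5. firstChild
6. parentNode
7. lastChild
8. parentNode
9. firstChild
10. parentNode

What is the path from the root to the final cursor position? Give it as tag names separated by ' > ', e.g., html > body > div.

Answer: h3 > h2 > li

Derivation:
After 1 (firstChild): h2
After 2 (firstChild): li
After 3 (parentNode): h2
After 4 (firstChild): li
After 5 (firstChild): span
After 6 (parentNode): li
After 7 (lastChild): span
After 8 (parentNode): li
After 9 (firstChild): span
After 10 (parentNode): li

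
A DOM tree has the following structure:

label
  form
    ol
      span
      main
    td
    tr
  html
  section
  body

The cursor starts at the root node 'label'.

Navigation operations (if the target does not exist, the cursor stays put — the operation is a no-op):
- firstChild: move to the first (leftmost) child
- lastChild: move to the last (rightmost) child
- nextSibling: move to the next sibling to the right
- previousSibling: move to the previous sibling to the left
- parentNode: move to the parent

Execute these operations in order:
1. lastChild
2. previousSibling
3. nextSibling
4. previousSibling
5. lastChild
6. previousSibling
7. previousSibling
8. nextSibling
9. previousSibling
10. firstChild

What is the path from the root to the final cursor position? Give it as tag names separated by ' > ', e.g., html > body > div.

After 1 (lastChild): body
After 2 (previousSibling): section
After 3 (nextSibling): body
After 4 (previousSibling): section
After 5 (lastChild): section (no-op, stayed)
After 6 (previousSibling): html
After 7 (previousSibling): form
After 8 (nextSibling): html
After 9 (previousSibling): form
After 10 (firstChild): ol

Answer: label > form > ol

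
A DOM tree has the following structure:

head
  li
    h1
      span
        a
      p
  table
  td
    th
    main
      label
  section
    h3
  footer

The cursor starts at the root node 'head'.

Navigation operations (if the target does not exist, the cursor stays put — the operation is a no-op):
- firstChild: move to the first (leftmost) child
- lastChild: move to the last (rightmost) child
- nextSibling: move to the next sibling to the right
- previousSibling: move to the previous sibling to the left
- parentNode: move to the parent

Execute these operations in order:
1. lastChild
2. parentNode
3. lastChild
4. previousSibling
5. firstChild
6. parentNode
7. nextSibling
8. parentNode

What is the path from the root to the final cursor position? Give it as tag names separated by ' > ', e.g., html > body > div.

Answer: head

Derivation:
After 1 (lastChild): footer
After 2 (parentNode): head
After 3 (lastChild): footer
After 4 (previousSibling): section
After 5 (firstChild): h3
After 6 (parentNode): section
After 7 (nextSibling): footer
After 8 (parentNode): head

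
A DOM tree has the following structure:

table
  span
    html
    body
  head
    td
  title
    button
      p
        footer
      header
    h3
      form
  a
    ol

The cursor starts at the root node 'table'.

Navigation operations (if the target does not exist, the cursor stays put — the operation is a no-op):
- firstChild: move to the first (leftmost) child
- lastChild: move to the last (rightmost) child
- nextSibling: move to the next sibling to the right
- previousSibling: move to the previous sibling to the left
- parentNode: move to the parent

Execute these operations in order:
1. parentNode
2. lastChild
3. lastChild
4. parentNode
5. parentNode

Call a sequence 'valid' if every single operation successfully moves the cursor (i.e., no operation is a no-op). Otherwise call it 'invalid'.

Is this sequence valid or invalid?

Answer: invalid

Derivation:
After 1 (parentNode): table (no-op, stayed)
After 2 (lastChild): a
After 3 (lastChild): ol
After 4 (parentNode): a
After 5 (parentNode): table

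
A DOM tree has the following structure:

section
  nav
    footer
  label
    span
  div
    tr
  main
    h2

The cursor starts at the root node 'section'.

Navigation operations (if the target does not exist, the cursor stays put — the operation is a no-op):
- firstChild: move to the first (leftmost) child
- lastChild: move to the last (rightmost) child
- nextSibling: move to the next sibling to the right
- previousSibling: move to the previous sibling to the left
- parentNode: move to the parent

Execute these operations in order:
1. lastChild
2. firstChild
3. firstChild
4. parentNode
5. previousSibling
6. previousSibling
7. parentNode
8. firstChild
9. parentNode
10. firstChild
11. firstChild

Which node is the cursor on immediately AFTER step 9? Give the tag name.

Answer: section

Derivation:
After 1 (lastChild): main
After 2 (firstChild): h2
After 3 (firstChild): h2 (no-op, stayed)
After 4 (parentNode): main
After 5 (previousSibling): div
After 6 (previousSibling): label
After 7 (parentNode): section
After 8 (firstChild): nav
After 9 (parentNode): section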